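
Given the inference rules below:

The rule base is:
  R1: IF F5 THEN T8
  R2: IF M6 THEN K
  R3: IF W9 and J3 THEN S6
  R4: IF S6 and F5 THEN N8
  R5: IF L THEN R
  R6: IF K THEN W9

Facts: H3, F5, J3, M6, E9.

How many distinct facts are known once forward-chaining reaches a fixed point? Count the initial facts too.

10

Round 1: R1 [IF F5 THEN T8]; R2 [IF M6 THEN K]. Adds T8, K.
Round 2: R6 [IF K THEN W9]. Adds W9.
Round 3: R3 [IF W9 and J3 THEN S6]. Adds S6.
Round 4: R4 [IF S6 and F5 THEN N8]. Adds N8.
Closure: {E9, F5, H3, J3, K, M6, N8, S6, T8, W9} — 10 facts.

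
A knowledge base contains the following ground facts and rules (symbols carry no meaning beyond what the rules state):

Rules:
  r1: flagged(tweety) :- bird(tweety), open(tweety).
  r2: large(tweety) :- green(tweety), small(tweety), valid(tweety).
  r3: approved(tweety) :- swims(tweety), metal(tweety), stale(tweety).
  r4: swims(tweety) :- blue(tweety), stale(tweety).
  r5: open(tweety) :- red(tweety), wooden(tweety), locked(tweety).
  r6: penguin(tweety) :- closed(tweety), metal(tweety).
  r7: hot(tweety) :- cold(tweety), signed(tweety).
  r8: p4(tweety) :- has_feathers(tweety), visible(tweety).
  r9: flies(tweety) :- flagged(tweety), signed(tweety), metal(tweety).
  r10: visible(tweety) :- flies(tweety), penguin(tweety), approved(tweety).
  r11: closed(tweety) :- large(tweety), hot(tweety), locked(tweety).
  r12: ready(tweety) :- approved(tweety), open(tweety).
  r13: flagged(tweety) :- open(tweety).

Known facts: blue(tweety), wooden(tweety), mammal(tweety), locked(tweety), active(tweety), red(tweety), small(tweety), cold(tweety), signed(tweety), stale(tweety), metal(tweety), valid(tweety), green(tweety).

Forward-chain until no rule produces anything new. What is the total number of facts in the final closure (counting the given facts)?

Round 1: r2 [large(tweety) :- green(tweety), small(tweety), valid(tweety).]; r4 [swims(tweety) :- blue(tweety), stale(tweety).]; r5 [open(tweety) :- red(tweety), wooden(tweety), locked(tweety).]; r7 [hot(tweety) :- cold(tweety), signed(tweety).]. Adds large(tweety), swims(tweety), open(tweety), hot(tweety).
Round 2: r3 [approved(tweety) :- swims(tweety), metal(tweety), stale(tweety).]; r11 [closed(tweety) :- large(tweety), hot(tweety), locked(tweety).]; r13 [flagged(tweety) :- open(tweety).]. Adds approved(tweety), closed(tweety), flagged(tweety).
Round 3: r6 [penguin(tweety) :- closed(tweety), metal(tweety).]; r9 [flies(tweety) :- flagged(tweety), signed(tweety), metal(tweety).]; r12 [ready(tweety) :- approved(tweety), open(tweety).]. Adds penguin(tweety), flies(tweety), ready(tweety).
Round 4: r10 [visible(tweety) :- flies(tweety), penguin(tweety), approved(tweety).]. Adds visible(tweety).
Closure: {active(tweety), approved(tweety), blue(tweety), closed(tweety), cold(tweety), flagged(tweety), flies(tweety), green(tweety), hot(tweety), large(tweety), locked(tweety), mammal(tweety), metal(tweety), open(tweety), penguin(tweety), ready(tweety), red(tweety), signed(tweety), small(tweety), stale(tweety), swims(tweety), valid(tweety), visible(tweety), wooden(tweety)} — 24 facts.

24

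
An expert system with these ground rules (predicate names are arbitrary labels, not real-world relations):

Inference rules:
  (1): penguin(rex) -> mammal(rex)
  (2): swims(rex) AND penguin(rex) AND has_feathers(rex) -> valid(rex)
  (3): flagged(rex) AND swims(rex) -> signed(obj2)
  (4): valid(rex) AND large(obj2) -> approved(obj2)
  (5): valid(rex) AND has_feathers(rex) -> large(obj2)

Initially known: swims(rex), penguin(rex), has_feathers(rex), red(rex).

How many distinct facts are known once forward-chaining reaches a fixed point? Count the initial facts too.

Round 1: (1) [penguin(rex) -> mammal(rex)]; (2) [swims(rex) AND penguin(rex) AND has_feathers(rex) -> valid(rex)]. Adds mammal(rex), valid(rex).
Round 2: (5) [valid(rex) AND has_feathers(rex) -> large(obj2)]. Adds large(obj2).
Round 3: (4) [valid(rex) AND large(obj2) -> approved(obj2)]. Adds approved(obj2).
Closure: {approved(obj2), has_feathers(rex), large(obj2), mammal(rex), penguin(rex), red(rex), swims(rex), valid(rex)} — 8 facts.

8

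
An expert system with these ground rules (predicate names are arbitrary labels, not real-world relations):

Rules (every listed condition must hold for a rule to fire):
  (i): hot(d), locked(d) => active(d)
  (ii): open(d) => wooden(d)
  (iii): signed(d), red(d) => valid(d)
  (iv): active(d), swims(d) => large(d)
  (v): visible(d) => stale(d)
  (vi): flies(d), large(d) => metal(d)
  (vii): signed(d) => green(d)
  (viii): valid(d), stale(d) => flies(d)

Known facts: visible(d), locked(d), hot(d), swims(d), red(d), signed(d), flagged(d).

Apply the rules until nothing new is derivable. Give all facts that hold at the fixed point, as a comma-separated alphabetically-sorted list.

active(d), flagged(d), flies(d), green(d), hot(d), large(d), locked(d), metal(d), red(d), signed(d), stale(d), swims(d), valid(d), visible(d)

Round 1 fires (i), (iii), (v), (vii), giving active(d), valid(d), stale(d), green(d).
Round 2 fires (iv), (viii), giving large(d), flies(d).
Round 3 fires (vi), giving metal(d).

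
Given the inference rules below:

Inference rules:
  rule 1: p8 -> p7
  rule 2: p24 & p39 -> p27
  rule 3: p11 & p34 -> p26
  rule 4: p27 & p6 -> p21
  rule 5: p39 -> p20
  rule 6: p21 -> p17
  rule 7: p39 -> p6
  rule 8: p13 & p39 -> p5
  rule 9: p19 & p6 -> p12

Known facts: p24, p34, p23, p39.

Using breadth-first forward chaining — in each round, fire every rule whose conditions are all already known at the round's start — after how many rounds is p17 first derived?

3

Round 1: rule 2 [p24 & p39 -> p27]; rule 5 [p39 -> p20]; rule 7 [p39 -> p6]. New: p27, p20, p6.
Round 2: rule 4 [p27 & p6 -> p21]. New: p21.
Round 3: rule 6 [p21 -> p17]. New: p17.
p17 first appears in round 3.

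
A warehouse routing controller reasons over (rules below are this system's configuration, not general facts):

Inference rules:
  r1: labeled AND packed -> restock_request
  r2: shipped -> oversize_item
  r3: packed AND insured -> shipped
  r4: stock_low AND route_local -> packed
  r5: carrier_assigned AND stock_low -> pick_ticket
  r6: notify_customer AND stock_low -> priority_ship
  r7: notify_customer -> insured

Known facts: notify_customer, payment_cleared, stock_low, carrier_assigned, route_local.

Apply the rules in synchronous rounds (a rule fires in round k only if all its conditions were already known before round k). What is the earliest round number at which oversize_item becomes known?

Round 1 fires r4, r5, r6, r7, giving packed, pick_ticket, priority_ship, insured.
Round 2 fires r3, giving shipped.
Round 3 fires r2, giving oversize_item.
oversize_item first appears in round 3.

3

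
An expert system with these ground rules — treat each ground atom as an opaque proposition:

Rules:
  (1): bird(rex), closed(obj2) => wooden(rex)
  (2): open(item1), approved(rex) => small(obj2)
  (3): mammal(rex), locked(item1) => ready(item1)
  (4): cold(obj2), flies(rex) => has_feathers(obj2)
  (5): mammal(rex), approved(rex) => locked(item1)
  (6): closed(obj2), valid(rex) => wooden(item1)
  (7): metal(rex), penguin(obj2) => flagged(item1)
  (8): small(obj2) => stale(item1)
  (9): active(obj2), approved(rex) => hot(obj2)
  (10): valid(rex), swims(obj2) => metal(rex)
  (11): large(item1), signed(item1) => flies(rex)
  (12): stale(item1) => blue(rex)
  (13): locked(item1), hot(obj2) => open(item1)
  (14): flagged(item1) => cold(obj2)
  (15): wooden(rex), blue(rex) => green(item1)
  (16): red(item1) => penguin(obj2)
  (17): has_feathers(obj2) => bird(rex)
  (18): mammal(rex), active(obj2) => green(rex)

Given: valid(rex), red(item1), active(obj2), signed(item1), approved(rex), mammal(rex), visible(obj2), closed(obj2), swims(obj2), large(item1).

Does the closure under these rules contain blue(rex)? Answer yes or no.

yes

Round 1: (5) [mammal(rex), approved(rex) => locked(item1)]; (6) [closed(obj2), valid(rex) => wooden(item1)]; (9) [active(obj2), approved(rex) => hot(obj2)]; (10) [valid(rex), swims(obj2) => metal(rex)]; (11) [large(item1), signed(item1) => flies(rex)]; (16) [red(item1) => penguin(obj2)]; (18) [mammal(rex), active(obj2) => green(rex)]. Adds locked(item1), wooden(item1), hot(obj2), metal(rex), flies(rex), penguin(obj2), green(rex).
Round 2: (3) [mammal(rex), locked(item1) => ready(item1)]; (7) [metal(rex), penguin(obj2) => flagged(item1)]; (13) [locked(item1), hot(obj2) => open(item1)]. Adds ready(item1), flagged(item1), open(item1).
Round 3: (2) [open(item1), approved(rex) => small(obj2)]; (14) [flagged(item1) => cold(obj2)]. Adds small(obj2), cold(obj2).
Round 4: (4) [cold(obj2), flies(rex) => has_feathers(obj2)]; (8) [small(obj2) => stale(item1)]. Adds has_feathers(obj2), stale(item1).
Round 5: (12) [stale(item1) => blue(rex)]; (17) [has_feathers(obj2) => bird(rex)]. Adds blue(rex), bird(rex).
Round 6: (1) [bird(rex), closed(obj2) => wooden(rex)]. Adds wooden(rex).
Round 7: (15) [wooden(rex), blue(rex) => green(item1)]. Adds green(item1).
blue(rex) appears in round 5, so it is derivable.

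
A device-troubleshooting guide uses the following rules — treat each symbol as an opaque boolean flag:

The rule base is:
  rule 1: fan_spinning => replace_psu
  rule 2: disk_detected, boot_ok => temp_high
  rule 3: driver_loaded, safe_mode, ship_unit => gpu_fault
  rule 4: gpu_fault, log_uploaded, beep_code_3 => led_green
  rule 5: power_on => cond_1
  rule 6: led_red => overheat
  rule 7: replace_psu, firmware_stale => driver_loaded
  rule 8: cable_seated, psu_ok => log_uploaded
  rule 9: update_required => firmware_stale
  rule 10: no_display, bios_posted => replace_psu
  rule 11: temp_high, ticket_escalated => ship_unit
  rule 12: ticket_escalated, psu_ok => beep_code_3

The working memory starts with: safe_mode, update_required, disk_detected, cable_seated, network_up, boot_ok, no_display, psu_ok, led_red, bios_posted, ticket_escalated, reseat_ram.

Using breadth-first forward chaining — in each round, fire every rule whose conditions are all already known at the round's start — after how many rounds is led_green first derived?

Round 1: rule 2 [disk_detected, boot_ok => temp_high]; rule 6 [led_red => overheat]; rule 8 [cable_seated, psu_ok => log_uploaded]; rule 9 [update_required => firmware_stale]; rule 10 [no_display, bios_posted => replace_psu]; rule 12 [ticket_escalated, psu_ok => beep_code_3]. Adds temp_high, overheat, log_uploaded, firmware_stale, replace_psu, beep_code_3.
Round 2: rule 7 [replace_psu, firmware_stale => driver_loaded]; rule 11 [temp_high, ticket_escalated => ship_unit]. Adds driver_loaded, ship_unit.
Round 3: rule 3 [driver_loaded, safe_mode, ship_unit => gpu_fault]. Adds gpu_fault.
Round 4: rule 4 [gpu_fault, log_uploaded, beep_code_3 => led_green]. Adds led_green.
led_green first appears in round 4.

4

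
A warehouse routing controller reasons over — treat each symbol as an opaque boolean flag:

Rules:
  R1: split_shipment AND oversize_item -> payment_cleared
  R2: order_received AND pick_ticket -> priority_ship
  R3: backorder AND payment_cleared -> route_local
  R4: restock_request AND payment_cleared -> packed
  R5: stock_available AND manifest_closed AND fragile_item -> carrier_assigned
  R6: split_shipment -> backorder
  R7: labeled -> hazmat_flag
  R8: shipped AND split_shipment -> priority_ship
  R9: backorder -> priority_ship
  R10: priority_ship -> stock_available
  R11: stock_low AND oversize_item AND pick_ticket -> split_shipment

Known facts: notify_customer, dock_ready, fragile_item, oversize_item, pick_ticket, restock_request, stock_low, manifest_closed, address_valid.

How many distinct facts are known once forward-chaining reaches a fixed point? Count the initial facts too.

Round 1: R11 [stock_low AND oversize_item AND pick_ticket -> split_shipment]. New: split_shipment.
Round 2: R1 [split_shipment AND oversize_item -> payment_cleared]; R6 [split_shipment -> backorder]. New: payment_cleared, backorder.
Round 3: R3 [backorder AND payment_cleared -> route_local]; R4 [restock_request AND payment_cleared -> packed]; R9 [backorder -> priority_ship]. New: route_local, packed, priority_ship.
Round 4: R10 [priority_ship -> stock_available]. New: stock_available.
Round 5: R5 [stock_available AND manifest_closed AND fragile_item -> carrier_assigned]. New: carrier_assigned.
Closure: {address_valid, backorder, carrier_assigned, dock_ready, fragile_item, manifest_closed, notify_customer, oversize_item, packed, payment_cleared, pick_ticket, priority_ship, restock_request, route_local, split_shipment, stock_available, stock_low} — 17 facts.

17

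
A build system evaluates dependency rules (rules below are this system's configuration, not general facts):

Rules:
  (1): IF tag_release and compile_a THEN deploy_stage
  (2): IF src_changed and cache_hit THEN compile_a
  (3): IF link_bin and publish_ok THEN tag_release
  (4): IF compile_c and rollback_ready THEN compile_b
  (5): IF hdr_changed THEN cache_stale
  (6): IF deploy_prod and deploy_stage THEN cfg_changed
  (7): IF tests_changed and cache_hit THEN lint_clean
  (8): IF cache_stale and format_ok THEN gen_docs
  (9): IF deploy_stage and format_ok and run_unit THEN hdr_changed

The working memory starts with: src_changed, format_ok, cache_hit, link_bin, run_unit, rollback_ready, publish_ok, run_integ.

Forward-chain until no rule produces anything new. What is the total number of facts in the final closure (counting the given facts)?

Round 1 — (2), (3), derive compile_a, tag_release.
Round 2 — (1), derive deploy_stage.
Round 3 — (9), derive hdr_changed.
Round 4 — (5), derive cache_stale.
Round 5 — (8), derive gen_docs.
Closure: {cache_hit, cache_stale, compile_a, deploy_stage, format_ok, gen_docs, hdr_changed, link_bin, publish_ok, rollback_ready, run_integ, run_unit, src_changed, tag_release} — 14 facts.

14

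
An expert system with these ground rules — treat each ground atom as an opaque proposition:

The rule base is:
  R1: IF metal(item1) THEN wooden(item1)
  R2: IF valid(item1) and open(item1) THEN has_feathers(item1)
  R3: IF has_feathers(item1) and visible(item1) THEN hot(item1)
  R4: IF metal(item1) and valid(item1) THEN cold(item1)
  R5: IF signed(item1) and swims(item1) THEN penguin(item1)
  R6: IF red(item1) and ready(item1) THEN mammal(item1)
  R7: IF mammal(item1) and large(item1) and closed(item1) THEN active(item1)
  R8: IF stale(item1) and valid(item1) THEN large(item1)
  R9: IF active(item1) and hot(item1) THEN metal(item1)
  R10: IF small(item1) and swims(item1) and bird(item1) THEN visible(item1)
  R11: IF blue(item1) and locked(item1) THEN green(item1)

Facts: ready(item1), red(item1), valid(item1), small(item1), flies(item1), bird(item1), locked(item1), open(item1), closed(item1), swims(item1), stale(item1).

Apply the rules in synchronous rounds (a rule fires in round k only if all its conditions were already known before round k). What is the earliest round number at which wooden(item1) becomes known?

4

Round 1: R2 [IF valid(item1) and open(item1) THEN has_feathers(item1)]; R6 [IF red(item1) and ready(item1) THEN mammal(item1)]; R8 [IF stale(item1) and valid(item1) THEN large(item1)]; R10 [IF small(item1) and swims(item1) and bird(item1) THEN visible(item1)]. Adds has_feathers(item1), mammal(item1), large(item1), visible(item1).
Round 2: R3 [IF has_feathers(item1) and visible(item1) THEN hot(item1)]; R7 [IF mammal(item1) and large(item1) and closed(item1) THEN active(item1)]. Adds hot(item1), active(item1).
Round 3: R9 [IF active(item1) and hot(item1) THEN metal(item1)]. Adds metal(item1).
Round 4: R1 [IF metal(item1) THEN wooden(item1)]; R4 [IF metal(item1) and valid(item1) THEN cold(item1)]. Adds wooden(item1), cold(item1).
wooden(item1) first appears in round 4.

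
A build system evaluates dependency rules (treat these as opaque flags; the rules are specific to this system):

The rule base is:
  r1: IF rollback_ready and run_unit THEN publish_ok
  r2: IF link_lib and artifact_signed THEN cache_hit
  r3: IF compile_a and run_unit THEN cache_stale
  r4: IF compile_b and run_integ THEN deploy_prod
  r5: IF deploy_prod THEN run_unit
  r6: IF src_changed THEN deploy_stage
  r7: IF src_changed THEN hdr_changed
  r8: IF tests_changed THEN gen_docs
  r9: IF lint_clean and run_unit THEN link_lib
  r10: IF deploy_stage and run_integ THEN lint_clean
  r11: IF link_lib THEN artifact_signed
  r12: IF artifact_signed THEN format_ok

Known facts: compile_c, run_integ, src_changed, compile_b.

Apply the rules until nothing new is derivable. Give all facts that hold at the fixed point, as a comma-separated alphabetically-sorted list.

Round 1 fires r4, r6, r7, giving deploy_prod, deploy_stage, hdr_changed.
Round 2 fires r5, r10, giving run_unit, lint_clean.
Round 3 fires r9, giving link_lib.
Round 4 fires r11, giving artifact_signed.
Round 5 fires r2, r12, giving cache_hit, format_ok.

artifact_signed, cache_hit, compile_b, compile_c, deploy_prod, deploy_stage, format_ok, hdr_changed, link_lib, lint_clean, run_integ, run_unit, src_changed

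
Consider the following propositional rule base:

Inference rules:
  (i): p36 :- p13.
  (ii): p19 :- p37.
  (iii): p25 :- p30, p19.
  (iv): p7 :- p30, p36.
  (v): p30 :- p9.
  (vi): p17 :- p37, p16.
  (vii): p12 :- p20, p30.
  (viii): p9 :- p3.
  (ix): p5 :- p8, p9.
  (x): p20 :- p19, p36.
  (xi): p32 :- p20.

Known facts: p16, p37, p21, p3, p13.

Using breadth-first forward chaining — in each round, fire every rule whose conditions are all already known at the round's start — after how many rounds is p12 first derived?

3

Round 1: (i) [p36 :- p13.]; (ii) [p19 :- p37.]; (vi) [p17 :- p37, p16.]; (viii) [p9 :- p3.]. Adds p36, p19, p17, p9.
Round 2: (v) [p30 :- p9.]; (x) [p20 :- p19, p36.]. Adds p30, p20.
Round 3: (iii) [p25 :- p30, p19.]; (iv) [p7 :- p30, p36.]; (vii) [p12 :- p20, p30.]; (xi) [p32 :- p20.]. Adds p25, p7, p12, p32.
p12 first appears in round 3.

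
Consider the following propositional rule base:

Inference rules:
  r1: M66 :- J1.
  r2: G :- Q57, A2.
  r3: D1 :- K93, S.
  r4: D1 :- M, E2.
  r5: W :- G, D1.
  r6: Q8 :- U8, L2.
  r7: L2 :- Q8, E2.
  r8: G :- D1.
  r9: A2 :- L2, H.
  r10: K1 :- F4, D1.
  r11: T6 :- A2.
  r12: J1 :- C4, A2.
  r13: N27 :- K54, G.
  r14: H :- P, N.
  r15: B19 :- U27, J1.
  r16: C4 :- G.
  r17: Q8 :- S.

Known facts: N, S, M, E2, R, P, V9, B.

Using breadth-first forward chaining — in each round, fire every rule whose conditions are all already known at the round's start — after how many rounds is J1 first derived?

Round 1 fires r4, r14, r17, giving D1, H, Q8.
Round 2 fires r7, r8, giving L2, G.
Round 3 fires r5, r9, r16, giving W, A2, C4.
Round 4 fires r11, r12, giving T6, J1.
J1 first appears in round 4.

4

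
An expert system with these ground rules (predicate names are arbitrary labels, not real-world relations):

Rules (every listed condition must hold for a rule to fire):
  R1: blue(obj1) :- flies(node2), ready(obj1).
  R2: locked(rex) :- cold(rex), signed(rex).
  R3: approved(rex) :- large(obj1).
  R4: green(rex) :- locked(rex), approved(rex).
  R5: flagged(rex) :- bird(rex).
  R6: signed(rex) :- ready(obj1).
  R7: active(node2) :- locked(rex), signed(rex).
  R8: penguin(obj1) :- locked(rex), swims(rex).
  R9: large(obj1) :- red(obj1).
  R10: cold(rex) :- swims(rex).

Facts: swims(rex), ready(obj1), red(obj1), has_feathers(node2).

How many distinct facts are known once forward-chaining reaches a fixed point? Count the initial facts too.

Round 1 — R6, R9, R10, derive signed(rex), large(obj1), cold(rex).
Round 2 — R2, R3, derive locked(rex), approved(rex).
Round 3 — R4, R7, R8, derive green(rex), active(node2), penguin(obj1).
Closure: {active(node2), approved(rex), cold(rex), green(rex), has_feathers(node2), large(obj1), locked(rex), penguin(obj1), ready(obj1), red(obj1), signed(rex), swims(rex)} — 12 facts.

12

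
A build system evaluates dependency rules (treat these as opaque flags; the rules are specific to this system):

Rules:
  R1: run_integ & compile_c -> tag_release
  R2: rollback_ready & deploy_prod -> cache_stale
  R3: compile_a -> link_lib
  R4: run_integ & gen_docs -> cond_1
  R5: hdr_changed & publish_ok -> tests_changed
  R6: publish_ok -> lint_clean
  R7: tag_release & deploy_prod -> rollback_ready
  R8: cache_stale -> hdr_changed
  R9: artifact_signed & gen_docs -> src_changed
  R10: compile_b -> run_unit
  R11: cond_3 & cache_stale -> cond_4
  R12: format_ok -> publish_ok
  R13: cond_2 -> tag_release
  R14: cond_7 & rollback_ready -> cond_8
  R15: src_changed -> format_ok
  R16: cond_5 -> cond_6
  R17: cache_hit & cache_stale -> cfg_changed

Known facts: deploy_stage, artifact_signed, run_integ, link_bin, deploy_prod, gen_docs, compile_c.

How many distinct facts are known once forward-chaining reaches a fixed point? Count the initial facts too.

17

Round 1 fires R1, R4, R9, giving tag_release, cond_1, src_changed.
Round 2 fires R7, R15, giving rollback_ready, format_ok.
Round 3 fires R2, R12, giving cache_stale, publish_ok.
Round 4 fires R6, R8, giving lint_clean, hdr_changed.
Round 5 fires R5, giving tests_changed.
Closure: {artifact_signed, cache_stale, compile_c, cond_1, deploy_prod, deploy_stage, format_ok, gen_docs, hdr_changed, link_bin, lint_clean, publish_ok, rollback_ready, run_integ, src_changed, tag_release, tests_changed} — 17 facts.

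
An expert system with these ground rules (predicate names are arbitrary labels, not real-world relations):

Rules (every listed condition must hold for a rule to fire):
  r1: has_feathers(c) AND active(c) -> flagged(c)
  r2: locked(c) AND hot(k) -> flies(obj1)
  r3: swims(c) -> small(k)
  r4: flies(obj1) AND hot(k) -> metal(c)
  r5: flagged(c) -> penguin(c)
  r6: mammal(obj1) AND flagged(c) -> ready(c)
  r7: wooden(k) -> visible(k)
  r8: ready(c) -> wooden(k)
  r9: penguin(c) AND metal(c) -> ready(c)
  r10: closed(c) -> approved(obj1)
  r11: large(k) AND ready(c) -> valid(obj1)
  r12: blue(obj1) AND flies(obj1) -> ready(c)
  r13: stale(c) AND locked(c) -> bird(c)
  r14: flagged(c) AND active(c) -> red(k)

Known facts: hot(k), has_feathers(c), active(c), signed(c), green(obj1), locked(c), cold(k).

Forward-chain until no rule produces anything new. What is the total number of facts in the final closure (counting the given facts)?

15

Round 1 — r1, r2, derive flagged(c), flies(obj1).
Round 2 — r4, r5, r14, derive metal(c), penguin(c), red(k).
Round 3 — r9, derive ready(c).
Round 4 — r8, derive wooden(k).
Round 5 — r7, derive visible(k).
Closure: {active(c), cold(k), flagged(c), flies(obj1), green(obj1), has_feathers(c), hot(k), locked(c), metal(c), penguin(c), ready(c), red(k), signed(c), visible(k), wooden(k)} — 15 facts.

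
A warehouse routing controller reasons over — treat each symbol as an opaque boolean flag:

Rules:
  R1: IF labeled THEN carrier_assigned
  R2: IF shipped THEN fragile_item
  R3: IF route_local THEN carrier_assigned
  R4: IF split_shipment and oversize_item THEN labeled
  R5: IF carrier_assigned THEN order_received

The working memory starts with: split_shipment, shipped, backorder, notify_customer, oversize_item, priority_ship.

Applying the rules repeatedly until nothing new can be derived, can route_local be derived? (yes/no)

no

Round 1 fires R2, R4, giving fragile_item, labeled.
Round 2 fires R1, giving carrier_assigned.
Round 3 fires R5, giving order_received.
Fixed point reached. No rule has route_local as a consequent, and it is not given.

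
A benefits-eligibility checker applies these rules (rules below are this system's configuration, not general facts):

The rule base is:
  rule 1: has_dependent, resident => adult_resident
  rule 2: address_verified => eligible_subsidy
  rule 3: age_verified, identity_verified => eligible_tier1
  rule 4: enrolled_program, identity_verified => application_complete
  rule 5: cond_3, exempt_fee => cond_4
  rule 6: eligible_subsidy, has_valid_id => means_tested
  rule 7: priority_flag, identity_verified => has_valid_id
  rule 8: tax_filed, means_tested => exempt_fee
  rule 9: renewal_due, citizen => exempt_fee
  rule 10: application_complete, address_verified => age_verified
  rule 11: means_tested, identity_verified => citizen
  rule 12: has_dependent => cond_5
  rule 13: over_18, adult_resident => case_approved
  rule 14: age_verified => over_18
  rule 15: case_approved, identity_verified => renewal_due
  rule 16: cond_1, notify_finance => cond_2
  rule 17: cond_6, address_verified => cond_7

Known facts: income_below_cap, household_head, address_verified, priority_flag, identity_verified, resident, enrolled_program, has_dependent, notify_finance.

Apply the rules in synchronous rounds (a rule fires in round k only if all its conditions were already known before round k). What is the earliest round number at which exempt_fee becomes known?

Round 1 fires rule 1, rule 2, rule 4, rule 7, rule 12, giving adult_resident, eligible_subsidy, application_complete, has_valid_id, cond_5.
Round 2 fires rule 6, rule 10, giving means_tested, age_verified.
Round 3 fires rule 3, rule 11, rule 14, giving eligible_tier1, citizen, over_18.
Round 4 fires rule 13, giving case_approved.
Round 5 fires rule 15, giving renewal_due.
Round 6 fires rule 9, giving exempt_fee.
exempt_fee first appears in round 6.

6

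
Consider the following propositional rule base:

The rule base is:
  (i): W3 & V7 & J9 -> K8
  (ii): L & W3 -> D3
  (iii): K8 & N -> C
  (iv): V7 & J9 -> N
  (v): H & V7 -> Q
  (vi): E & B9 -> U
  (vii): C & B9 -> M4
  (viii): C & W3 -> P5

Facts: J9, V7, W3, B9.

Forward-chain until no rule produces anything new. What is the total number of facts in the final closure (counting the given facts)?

Round 1 fires (i), (iv), giving K8, N.
Round 2 fires (iii), giving C.
Round 3 fires (vii), (viii), giving M4, P5.
Closure: {B9, C, J9, K8, M4, N, P5, V7, W3} — 9 facts.

9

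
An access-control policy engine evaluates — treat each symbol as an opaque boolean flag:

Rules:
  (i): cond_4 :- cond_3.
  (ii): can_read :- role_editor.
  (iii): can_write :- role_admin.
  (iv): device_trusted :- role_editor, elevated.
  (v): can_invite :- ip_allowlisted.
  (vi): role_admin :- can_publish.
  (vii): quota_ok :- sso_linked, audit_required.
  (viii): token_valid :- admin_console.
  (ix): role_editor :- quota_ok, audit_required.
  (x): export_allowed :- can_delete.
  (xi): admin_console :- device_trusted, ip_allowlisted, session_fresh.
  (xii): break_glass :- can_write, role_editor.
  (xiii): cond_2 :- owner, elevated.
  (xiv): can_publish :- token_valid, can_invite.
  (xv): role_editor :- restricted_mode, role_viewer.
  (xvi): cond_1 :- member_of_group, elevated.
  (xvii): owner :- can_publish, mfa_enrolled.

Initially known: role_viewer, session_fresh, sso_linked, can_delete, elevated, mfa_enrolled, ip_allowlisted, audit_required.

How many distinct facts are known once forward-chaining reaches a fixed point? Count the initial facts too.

22

Round 1: (v) [can_invite :- ip_allowlisted.]; (vii) [quota_ok :- sso_linked, audit_required.]; (x) [export_allowed :- can_delete.]. Adds can_invite, quota_ok, export_allowed.
Round 2: (ix) [role_editor :- quota_ok, audit_required.]. Adds role_editor.
Round 3: (ii) [can_read :- role_editor.]; (iv) [device_trusted :- role_editor, elevated.]. Adds can_read, device_trusted.
Round 4: (xi) [admin_console :- device_trusted, ip_allowlisted, session_fresh.]. Adds admin_console.
Round 5: (viii) [token_valid :- admin_console.]. Adds token_valid.
Round 6: (xiv) [can_publish :- token_valid, can_invite.]. Adds can_publish.
Round 7: (vi) [role_admin :- can_publish.]; (xvii) [owner :- can_publish, mfa_enrolled.]. Adds role_admin, owner.
Round 8: (iii) [can_write :- role_admin.]; (xiii) [cond_2 :- owner, elevated.]. Adds can_write, cond_2.
Round 9: (xii) [break_glass :- can_write, role_editor.]. Adds break_glass.
Closure: {admin_console, audit_required, break_glass, can_delete, can_invite, can_publish, can_read, can_write, cond_2, device_trusted, elevated, export_allowed, ip_allowlisted, mfa_enrolled, owner, quota_ok, role_admin, role_editor, role_viewer, session_fresh, sso_linked, token_valid} — 22 facts.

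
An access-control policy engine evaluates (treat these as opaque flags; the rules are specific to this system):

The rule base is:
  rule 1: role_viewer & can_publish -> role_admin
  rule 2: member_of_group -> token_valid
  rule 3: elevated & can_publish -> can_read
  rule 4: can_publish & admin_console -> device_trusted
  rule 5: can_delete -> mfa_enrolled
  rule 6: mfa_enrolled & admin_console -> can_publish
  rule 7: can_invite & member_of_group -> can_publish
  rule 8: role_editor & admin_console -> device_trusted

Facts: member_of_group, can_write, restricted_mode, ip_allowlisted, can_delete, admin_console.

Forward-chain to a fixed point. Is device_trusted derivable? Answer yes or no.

yes

Round 1 fires rule 2, rule 5, giving token_valid, mfa_enrolled.
Round 2 fires rule 6, giving can_publish.
Round 3 fires rule 4, giving device_trusted.
device_trusted appears in round 3, so it is derivable.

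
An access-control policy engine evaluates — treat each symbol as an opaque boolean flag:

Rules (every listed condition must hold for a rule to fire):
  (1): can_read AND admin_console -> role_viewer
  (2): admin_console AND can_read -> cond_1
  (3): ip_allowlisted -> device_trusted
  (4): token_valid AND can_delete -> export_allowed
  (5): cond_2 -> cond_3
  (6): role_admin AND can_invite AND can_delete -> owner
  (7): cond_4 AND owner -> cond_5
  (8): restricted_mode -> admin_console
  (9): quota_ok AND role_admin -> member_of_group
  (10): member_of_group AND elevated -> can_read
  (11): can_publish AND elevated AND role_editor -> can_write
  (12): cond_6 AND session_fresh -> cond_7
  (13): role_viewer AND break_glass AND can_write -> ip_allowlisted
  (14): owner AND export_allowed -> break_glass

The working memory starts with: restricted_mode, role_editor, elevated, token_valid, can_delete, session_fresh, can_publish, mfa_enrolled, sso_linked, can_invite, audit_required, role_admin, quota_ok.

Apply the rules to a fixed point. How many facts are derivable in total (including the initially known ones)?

24

Round 1: (4) [token_valid AND can_delete -> export_allowed]; (6) [role_admin AND can_invite AND can_delete -> owner]; (8) [restricted_mode -> admin_console]; (9) [quota_ok AND role_admin -> member_of_group]; (11) [can_publish AND elevated AND role_editor -> can_write]. Adds export_allowed, owner, admin_console, member_of_group, can_write.
Round 2: (10) [member_of_group AND elevated -> can_read]; (14) [owner AND export_allowed -> break_glass]. Adds can_read, break_glass.
Round 3: (1) [can_read AND admin_console -> role_viewer]; (2) [admin_console AND can_read -> cond_1]. Adds role_viewer, cond_1.
Round 4: (13) [role_viewer AND break_glass AND can_write -> ip_allowlisted]. Adds ip_allowlisted.
Round 5: (3) [ip_allowlisted -> device_trusted]. Adds device_trusted.
Closure: {admin_console, audit_required, break_glass, can_delete, can_invite, can_publish, can_read, can_write, cond_1, device_trusted, elevated, export_allowed, ip_allowlisted, member_of_group, mfa_enrolled, owner, quota_ok, restricted_mode, role_admin, role_editor, role_viewer, session_fresh, sso_linked, token_valid} — 24 facts.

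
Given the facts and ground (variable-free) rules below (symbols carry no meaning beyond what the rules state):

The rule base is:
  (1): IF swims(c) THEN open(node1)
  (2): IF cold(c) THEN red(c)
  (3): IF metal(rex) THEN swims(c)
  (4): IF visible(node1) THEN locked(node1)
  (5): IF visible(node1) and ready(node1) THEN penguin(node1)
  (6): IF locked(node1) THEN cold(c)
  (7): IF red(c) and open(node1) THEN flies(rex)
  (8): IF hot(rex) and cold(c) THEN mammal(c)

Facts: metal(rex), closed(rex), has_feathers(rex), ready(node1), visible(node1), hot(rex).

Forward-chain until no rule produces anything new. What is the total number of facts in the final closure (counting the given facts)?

Round 1: (3) [IF metal(rex) THEN swims(c)]; (4) [IF visible(node1) THEN locked(node1)]; (5) [IF visible(node1) and ready(node1) THEN penguin(node1)]. Adds swims(c), locked(node1), penguin(node1).
Round 2: (1) [IF swims(c) THEN open(node1)]; (6) [IF locked(node1) THEN cold(c)]. Adds open(node1), cold(c).
Round 3: (2) [IF cold(c) THEN red(c)]; (8) [IF hot(rex) and cold(c) THEN mammal(c)]. Adds red(c), mammal(c).
Round 4: (7) [IF red(c) and open(node1) THEN flies(rex)]. Adds flies(rex).
Closure: {closed(rex), cold(c), flies(rex), has_feathers(rex), hot(rex), locked(node1), mammal(c), metal(rex), open(node1), penguin(node1), ready(node1), red(c), swims(c), visible(node1)} — 14 facts.

14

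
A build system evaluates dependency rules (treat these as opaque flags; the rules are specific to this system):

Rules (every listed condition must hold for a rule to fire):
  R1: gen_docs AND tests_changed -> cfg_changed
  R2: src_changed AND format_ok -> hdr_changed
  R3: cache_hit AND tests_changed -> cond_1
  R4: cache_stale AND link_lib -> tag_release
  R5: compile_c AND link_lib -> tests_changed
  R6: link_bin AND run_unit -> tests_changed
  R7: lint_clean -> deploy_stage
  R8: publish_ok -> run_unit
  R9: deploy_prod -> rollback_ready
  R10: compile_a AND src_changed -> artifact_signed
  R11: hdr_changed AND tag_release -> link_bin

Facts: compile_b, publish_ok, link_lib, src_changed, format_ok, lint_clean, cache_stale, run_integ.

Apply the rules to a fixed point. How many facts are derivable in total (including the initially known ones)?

14

Round 1 — R2, R4, R7, R8, derive hdr_changed, tag_release, deploy_stage, run_unit.
Round 2 — R11, derive link_bin.
Round 3 — R6, derive tests_changed.
Closure: {cache_stale, compile_b, deploy_stage, format_ok, hdr_changed, link_bin, link_lib, lint_clean, publish_ok, run_integ, run_unit, src_changed, tag_release, tests_changed} — 14 facts.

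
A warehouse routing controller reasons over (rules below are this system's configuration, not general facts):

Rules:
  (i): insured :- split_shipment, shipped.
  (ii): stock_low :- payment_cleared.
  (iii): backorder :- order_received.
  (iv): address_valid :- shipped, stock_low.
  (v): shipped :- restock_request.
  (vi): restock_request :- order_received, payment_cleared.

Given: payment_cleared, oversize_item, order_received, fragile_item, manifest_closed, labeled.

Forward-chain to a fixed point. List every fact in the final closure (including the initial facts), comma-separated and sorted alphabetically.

[1] (ii) [stock_low :- payment_cleared.]; (iii) [backorder :- order_received.]; (vi) [restock_request :- order_received, payment_cleared.]. ⇒ new: stock_low, backorder, restock_request.
[2] (v) [shipped :- restock_request.]. ⇒ new: shipped.
[3] (iv) [address_valid :- shipped, stock_low.]. ⇒ new: address_valid.

address_valid, backorder, fragile_item, labeled, manifest_closed, order_received, oversize_item, payment_cleared, restock_request, shipped, stock_low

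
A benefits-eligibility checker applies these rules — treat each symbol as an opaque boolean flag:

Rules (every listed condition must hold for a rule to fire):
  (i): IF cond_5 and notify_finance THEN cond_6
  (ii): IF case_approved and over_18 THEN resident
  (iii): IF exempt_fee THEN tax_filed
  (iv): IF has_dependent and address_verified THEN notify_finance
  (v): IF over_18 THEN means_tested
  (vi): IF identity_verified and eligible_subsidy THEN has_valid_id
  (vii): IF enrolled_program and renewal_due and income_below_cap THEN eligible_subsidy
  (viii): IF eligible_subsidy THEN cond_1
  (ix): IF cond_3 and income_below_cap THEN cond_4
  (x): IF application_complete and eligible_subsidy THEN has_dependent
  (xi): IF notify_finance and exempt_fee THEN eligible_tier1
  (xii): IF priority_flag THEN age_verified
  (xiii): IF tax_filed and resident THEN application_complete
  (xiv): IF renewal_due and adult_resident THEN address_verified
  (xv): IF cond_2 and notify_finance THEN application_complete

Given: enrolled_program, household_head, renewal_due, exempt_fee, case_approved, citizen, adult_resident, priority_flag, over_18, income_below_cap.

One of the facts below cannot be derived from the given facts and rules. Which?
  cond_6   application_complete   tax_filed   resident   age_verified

[1] (ii) [IF case_approved and over_18 THEN resident]; (iii) [IF exempt_fee THEN tax_filed]; (v) [IF over_18 THEN means_tested]; (vii) [IF enrolled_program and renewal_due and income_below_cap THEN eligible_subsidy]; (xii) [IF priority_flag THEN age_verified]; (xiv) [IF renewal_due and adult_resident THEN address_verified]. ⇒ new: resident, tax_filed, means_tested, eligible_subsidy, age_verified, address_verified.
[2] (viii) [IF eligible_subsidy THEN cond_1]; (xiii) [IF tax_filed and resident THEN application_complete]. ⇒ new: cond_1, application_complete.
[3] (x) [IF application_complete and eligible_subsidy THEN has_dependent]. ⇒ new: has_dependent.
[4] (iv) [IF has_dependent and address_verified THEN notify_finance]. ⇒ new: notify_finance.
[5] (xi) [IF notify_finance and exempt_fee THEN eligible_tier1]. ⇒ new: eligible_tier1.
Derived: resident (round 1), tax_filed (round 1), application_complete (round 2), age_verified (round 1). cond_6 never appears in any round.

cond_6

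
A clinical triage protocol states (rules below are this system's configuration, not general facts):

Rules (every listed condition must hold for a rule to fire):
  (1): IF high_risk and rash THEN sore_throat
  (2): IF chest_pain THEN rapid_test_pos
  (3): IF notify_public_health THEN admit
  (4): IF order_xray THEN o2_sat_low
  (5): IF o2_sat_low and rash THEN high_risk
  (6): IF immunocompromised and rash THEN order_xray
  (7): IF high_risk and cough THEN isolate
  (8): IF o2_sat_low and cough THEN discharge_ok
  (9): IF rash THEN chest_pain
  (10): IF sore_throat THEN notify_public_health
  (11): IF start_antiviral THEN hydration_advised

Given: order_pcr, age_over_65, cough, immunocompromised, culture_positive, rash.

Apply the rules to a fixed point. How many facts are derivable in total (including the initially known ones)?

16

Round 1 fires (6), (9), giving order_xray, chest_pain.
Round 2 fires (2), (4), giving rapid_test_pos, o2_sat_low.
Round 3 fires (5), (8), giving high_risk, discharge_ok.
Round 4 fires (1), (7), giving sore_throat, isolate.
Round 5 fires (10), giving notify_public_health.
Round 6 fires (3), giving admit.
Closure: {admit, age_over_65, chest_pain, cough, culture_positive, discharge_ok, high_risk, immunocompromised, isolate, notify_public_health, o2_sat_low, order_pcr, order_xray, rapid_test_pos, rash, sore_throat} — 16 facts.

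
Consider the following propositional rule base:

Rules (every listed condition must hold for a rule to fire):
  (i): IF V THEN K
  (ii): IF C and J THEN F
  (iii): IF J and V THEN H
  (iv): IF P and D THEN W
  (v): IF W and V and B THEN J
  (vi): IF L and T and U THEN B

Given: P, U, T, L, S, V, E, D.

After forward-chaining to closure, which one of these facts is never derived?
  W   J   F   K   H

F

Round 1 — (i), (iv), (vi), derive K, W, B.
Round 2 — (v), derive J.
Round 3 — (iii), derive H.
Derived: W (round 1), K (round 1), H (round 3), J (round 2). F never appears in any round.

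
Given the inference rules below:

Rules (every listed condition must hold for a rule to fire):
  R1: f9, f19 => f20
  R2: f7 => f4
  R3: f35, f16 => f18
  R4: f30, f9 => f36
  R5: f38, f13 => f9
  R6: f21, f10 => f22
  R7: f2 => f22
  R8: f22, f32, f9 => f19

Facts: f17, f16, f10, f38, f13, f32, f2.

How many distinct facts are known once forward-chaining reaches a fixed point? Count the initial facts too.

11

Round 1: R5 [f38, f13 => f9]; R7 [f2 => f22]. New: f9, f22.
Round 2: R8 [f22, f32, f9 => f19]. New: f19.
Round 3: R1 [f9, f19 => f20]. New: f20.
Closure: {f10, f13, f16, f17, f19, f2, f20, f22, f32, f38, f9} — 11 facts.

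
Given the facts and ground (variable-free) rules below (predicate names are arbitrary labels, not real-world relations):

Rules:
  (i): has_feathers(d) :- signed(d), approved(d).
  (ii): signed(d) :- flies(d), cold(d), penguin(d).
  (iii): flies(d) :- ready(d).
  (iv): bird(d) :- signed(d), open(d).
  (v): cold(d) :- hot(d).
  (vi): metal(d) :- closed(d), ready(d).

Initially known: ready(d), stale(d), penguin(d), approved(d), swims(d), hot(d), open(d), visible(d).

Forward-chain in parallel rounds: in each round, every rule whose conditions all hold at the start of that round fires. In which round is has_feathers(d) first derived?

Round 1: (iii) [flies(d) :- ready(d).]; (v) [cold(d) :- hot(d).]. New: flies(d), cold(d).
Round 2: (ii) [signed(d) :- flies(d), cold(d), penguin(d).]. New: signed(d).
Round 3: (i) [has_feathers(d) :- signed(d), approved(d).]; (iv) [bird(d) :- signed(d), open(d).]. New: has_feathers(d), bird(d).
has_feathers(d) first appears in round 3.

3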